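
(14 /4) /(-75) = -7 /150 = -0.05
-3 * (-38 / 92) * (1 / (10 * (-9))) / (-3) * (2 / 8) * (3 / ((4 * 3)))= 19 / 66240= 0.00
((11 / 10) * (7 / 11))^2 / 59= 49 / 5900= 0.01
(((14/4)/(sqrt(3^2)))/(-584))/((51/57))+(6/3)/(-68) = -1885/59568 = -0.03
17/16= 1.06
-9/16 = -0.56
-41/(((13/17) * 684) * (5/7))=-4879/44460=-0.11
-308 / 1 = -308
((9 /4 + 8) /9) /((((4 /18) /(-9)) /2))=-369 /4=-92.25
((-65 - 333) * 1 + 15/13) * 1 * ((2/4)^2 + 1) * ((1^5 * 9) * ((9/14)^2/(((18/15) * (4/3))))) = -13431825/11648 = -1153.14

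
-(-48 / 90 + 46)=-682 / 15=-45.47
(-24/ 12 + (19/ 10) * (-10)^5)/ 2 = -95001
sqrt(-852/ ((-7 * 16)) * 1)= sqrt(1491)/ 14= 2.76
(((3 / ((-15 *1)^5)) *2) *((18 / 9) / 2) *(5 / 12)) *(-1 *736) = 368 / 151875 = 0.00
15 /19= 0.79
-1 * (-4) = 4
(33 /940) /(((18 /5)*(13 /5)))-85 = -85.00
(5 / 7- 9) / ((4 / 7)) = -29 / 2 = -14.50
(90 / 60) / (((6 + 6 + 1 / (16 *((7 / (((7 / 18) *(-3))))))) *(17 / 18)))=2592 / 19567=0.13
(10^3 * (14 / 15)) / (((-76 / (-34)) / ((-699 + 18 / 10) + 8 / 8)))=-16569560 / 57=-290694.04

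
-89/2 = -44.50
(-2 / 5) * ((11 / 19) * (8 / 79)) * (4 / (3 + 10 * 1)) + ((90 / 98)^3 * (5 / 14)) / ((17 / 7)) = 41637006661 / 390266439290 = 0.11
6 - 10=-4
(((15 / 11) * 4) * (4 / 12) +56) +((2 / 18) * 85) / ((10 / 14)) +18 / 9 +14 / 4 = 15155 / 198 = 76.54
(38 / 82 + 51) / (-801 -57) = -1055 / 17589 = -0.06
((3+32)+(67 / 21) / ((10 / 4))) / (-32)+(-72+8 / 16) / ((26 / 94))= -872369 / 3360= -259.63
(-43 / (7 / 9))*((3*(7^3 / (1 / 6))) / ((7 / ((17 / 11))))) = -828954 / 11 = -75359.45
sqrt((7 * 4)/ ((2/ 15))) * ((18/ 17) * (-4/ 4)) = -15.34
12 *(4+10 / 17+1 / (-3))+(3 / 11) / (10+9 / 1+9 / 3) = 210107 / 4114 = 51.07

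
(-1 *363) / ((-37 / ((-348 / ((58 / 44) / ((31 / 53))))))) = -2970792 / 1961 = -1514.94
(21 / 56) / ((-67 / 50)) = -75 / 268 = -0.28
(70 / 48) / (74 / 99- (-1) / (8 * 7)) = 8085 / 4243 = 1.91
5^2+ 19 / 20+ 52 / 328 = 21409 / 820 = 26.11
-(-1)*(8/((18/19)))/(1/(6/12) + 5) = 76/63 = 1.21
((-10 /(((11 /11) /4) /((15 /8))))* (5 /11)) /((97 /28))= -10500 /1067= -9.84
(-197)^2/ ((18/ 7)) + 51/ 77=20918969/ 1386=15093.05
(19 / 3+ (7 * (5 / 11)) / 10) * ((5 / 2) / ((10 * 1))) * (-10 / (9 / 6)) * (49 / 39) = -107555 / 7722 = -13.93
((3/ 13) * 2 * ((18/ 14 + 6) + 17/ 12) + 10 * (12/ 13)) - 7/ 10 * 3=11.15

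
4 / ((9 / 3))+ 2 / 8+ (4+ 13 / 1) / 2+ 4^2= 313 / 12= 26.08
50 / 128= 25 / 64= 0.39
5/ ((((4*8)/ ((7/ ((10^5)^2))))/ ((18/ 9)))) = 7/ 32000000000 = 0.00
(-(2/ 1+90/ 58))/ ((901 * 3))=-103/ 78387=-0.00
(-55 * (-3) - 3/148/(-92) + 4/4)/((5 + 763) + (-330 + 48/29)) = 0.38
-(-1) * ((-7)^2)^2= 2401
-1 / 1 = -1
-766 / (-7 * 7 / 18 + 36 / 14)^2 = -12161016 / 361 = -33687.02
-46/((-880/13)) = 0.68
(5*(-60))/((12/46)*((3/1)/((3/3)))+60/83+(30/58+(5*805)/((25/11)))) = -4152075/24539078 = -0.17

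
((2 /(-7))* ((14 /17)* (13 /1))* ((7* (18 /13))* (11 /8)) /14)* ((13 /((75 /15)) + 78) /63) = -4433 /1190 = -3.73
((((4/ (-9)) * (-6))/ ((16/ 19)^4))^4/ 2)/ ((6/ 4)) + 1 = 264.57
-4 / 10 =-2 / 5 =-0.40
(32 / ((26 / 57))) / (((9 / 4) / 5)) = 6080 / 39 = 155.90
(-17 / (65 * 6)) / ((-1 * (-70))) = -17 / 27300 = -0.00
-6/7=-0.86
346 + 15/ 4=1399/ 4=349.75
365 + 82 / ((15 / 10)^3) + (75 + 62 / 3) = 484.96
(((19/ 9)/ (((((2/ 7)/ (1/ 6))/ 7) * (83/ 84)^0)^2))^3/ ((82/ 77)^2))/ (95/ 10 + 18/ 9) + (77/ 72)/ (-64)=562880966187074227/ 168321870913536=3344.08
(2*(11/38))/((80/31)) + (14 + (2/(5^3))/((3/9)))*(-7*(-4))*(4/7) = 8549709/38000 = 224.99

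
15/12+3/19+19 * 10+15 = 15687/76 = 206.41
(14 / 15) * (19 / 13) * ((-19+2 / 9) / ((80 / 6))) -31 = -29629 / 900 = -32.92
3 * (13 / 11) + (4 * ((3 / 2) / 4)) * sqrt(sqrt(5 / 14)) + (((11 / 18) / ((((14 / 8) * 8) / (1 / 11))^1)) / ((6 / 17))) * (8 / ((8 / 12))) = 3 * 14^(3 / 4) * 5^(1 / 4) / 28 + 5101 / 1386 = 4.84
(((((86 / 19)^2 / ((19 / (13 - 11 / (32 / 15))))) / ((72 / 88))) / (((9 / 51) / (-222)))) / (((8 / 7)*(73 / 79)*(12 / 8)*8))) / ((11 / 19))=-1772.49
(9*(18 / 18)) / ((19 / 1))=9 / 19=0.47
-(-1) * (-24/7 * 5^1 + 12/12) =-113/7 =-16.14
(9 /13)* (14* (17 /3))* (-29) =-20706 /13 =-1592.77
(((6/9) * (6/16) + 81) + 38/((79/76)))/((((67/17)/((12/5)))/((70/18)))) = 1476671/5293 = 278.99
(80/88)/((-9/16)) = -160/99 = -1.62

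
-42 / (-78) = 7 / 13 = 0.54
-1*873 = -873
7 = 7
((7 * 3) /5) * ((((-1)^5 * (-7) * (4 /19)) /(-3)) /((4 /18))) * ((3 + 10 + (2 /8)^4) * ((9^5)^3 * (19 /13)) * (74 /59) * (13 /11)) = -11183860730350942763157 /207680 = -53851409525957929.33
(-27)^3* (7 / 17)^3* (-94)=634619286 / 4913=129171.44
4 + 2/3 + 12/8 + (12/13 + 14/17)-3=4.91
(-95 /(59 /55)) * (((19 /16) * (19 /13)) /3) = -1886225 /36816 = -51.23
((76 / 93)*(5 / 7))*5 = 1900 / 651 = 2.92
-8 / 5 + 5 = 17 / 5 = 3.40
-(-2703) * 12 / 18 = 1802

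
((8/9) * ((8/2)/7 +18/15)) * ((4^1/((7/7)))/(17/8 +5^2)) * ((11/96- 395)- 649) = -1603408/6615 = -242.39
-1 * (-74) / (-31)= -74 / 31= -2.39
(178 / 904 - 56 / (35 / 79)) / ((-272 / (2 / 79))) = 285219 / 24281440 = 0.01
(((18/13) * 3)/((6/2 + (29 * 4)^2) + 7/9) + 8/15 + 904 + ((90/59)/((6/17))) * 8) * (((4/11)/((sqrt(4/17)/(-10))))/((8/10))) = -3272076552595 * sqrt(17)/1533061959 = -8800.11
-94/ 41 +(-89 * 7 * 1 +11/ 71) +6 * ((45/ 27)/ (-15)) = -625.80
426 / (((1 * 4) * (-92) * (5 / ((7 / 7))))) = -213 / 920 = -0.23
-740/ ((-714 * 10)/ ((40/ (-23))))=-1480/ 8211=-0.18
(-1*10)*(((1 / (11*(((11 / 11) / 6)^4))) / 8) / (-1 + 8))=-1620 / 77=-21.04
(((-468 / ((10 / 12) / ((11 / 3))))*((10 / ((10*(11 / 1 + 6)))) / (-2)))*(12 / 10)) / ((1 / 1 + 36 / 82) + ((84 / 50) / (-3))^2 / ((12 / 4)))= 47.08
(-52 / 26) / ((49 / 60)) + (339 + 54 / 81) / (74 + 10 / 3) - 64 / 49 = 7243 / 11368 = 0.64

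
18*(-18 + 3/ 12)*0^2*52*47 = 0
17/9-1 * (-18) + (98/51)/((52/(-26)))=2896/153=18.93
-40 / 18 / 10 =-2 / 9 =-0.22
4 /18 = 0.22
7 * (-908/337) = -6356/337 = -18.86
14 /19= 0.74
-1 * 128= -128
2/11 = 0.18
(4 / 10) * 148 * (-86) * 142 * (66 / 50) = -954294.53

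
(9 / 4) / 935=9 / 3740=0.00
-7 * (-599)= 4193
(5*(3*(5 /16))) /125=3 /80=0.04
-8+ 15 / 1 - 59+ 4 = -48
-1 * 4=-4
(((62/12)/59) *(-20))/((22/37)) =-5735/1947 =-2.95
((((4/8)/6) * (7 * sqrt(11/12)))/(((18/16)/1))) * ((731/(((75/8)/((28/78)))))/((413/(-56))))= -4584832 * sqrt(33)/13978575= -1.88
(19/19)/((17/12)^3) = 1728/4913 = 0.35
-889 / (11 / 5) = -4445 / 11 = -404.09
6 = 6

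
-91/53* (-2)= 3.43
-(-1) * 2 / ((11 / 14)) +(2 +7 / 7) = 5.55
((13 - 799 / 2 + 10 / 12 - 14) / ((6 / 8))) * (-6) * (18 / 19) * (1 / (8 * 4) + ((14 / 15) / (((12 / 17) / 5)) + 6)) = 4365559 / 114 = 38294.38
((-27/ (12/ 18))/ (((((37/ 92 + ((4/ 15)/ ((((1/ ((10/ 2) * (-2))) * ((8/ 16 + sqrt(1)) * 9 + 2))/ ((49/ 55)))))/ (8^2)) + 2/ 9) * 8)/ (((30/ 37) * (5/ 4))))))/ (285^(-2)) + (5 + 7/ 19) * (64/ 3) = -174123140612389/ 259918784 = -669913.65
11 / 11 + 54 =55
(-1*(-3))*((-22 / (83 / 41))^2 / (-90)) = -406802 / 103335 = -3.94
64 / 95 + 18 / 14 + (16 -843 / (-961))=12037818 / 639065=18.84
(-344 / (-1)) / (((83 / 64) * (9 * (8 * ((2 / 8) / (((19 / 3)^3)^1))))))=75503872 / 20169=3743.56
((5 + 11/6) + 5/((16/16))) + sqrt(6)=14.28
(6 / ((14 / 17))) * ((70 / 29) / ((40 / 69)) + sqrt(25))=54213 / 812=66.76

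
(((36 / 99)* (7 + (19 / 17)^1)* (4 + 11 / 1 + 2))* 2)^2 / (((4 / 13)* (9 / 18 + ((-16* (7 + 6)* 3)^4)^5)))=7922304 / 19386845961737862706523643587350781267817011573594618069113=0.00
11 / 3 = 3.67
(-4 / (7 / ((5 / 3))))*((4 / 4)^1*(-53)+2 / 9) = 9500 / 189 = 50.26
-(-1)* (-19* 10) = -190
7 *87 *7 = 4263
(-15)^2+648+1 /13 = 11350 /13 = 873.08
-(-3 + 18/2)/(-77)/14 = 3/539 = 0.01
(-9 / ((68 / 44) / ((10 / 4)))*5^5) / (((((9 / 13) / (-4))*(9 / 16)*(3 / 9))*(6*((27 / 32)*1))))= 1144000000 / 4131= 276930.53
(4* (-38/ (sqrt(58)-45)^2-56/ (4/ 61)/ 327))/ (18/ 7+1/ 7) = -13320341456/ 3434092851-720* sqrt(58)/ 552727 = -3.89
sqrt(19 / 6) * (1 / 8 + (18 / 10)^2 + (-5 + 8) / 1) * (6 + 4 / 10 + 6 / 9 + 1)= 154033 * sqrt(114) / 18000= 91.37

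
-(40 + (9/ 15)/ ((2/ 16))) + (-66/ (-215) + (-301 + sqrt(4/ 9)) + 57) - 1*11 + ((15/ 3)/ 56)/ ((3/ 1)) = -3597511/ 12040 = -298.80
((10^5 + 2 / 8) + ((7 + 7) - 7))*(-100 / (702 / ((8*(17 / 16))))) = -56670775 / 468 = -121091.40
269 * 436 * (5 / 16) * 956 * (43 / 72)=1506659585 / 72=20925827.57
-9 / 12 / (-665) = 3 / 2660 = 0.00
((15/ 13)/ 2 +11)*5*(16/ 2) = 6020/ 13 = 463.08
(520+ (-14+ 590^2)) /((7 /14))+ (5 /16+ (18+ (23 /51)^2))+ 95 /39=697232.95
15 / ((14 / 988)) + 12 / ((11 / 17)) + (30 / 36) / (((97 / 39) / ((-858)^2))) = 1850295396 / 7469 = 247730.00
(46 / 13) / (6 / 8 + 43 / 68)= 1564 / 611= 2.56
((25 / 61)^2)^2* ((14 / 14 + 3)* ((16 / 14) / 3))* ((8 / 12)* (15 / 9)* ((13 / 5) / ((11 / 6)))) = 650000000 / 9595167813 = 0.07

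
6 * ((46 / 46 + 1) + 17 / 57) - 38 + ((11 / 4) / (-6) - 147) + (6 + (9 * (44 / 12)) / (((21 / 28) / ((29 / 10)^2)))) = 2329831 / 11400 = 204.37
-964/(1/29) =-27956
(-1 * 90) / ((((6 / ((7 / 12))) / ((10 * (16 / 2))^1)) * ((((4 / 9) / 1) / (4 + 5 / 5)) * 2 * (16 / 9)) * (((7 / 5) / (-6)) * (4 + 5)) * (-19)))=-16875 / 304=-55.51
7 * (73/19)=511/19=26.89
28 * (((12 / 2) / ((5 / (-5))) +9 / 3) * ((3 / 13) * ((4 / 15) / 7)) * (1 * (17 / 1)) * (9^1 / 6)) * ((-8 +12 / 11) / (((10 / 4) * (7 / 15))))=111.52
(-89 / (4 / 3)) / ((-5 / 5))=267 / 4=66.75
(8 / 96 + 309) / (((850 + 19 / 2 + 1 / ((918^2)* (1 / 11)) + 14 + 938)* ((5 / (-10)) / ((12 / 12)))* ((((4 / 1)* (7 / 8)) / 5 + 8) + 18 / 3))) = -1736479620 / 74803132313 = -0.02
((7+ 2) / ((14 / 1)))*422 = 1899 / 7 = 271.29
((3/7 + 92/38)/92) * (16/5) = 1516/15295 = 0.10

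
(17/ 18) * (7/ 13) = 119/ 234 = 0.51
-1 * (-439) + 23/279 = 122504/279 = 439.08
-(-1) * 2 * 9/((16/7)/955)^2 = 402203025/128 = 3142211.13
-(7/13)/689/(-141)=7/1262937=0.00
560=560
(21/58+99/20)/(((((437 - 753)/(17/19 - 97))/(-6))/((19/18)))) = -11869/1160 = -10.23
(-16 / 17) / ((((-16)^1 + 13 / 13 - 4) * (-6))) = -0.01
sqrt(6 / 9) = 0.82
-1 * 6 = -6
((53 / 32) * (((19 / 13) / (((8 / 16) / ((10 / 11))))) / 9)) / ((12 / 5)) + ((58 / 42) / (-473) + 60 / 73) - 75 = -18257637623 / 246800736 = -73.98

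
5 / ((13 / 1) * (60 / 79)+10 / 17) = 1343 / 2810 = 0.48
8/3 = 2.67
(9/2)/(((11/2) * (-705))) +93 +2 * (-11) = 183532/2585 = 71.00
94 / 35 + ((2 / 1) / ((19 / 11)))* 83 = 98.79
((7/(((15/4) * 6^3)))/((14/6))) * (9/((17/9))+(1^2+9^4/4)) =6.10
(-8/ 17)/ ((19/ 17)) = -8/ 19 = -0.42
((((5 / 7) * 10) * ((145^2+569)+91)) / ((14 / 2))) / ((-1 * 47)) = -1084250 / 2303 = -470.80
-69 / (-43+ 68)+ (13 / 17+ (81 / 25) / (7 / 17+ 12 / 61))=3.33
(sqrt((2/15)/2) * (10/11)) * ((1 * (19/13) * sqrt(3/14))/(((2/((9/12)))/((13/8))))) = 57 * sqrt(70)/4928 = 0.10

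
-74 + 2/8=-73.75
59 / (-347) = -59 / 347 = -0.17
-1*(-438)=438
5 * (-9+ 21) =60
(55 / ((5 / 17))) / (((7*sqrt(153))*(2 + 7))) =11*sqrt(17) / 189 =0.24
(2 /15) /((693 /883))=1766 /10395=0.17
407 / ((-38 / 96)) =-1028.21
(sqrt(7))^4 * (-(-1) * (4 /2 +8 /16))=245 /2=122.50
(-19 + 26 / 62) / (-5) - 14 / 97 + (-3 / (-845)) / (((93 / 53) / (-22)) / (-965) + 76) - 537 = -115906021619116171 / 217285159617695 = -533.43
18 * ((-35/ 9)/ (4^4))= -35/ 128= -0.27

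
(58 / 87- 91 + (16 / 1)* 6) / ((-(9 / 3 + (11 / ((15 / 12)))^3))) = -0.01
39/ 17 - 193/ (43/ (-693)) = 2275410/ 731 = 3112.74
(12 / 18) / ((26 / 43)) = 43 / 39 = 1.10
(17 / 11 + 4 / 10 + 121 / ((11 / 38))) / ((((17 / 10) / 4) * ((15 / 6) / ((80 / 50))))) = 2956416 / 4675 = 632.39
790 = 790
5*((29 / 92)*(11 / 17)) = 1595 / 1564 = 1.02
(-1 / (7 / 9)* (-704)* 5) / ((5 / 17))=107712 / 7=15387.43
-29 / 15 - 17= -284 / 15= -18.93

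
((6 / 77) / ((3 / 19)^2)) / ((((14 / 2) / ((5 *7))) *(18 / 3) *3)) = 1805 / 2079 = 0.87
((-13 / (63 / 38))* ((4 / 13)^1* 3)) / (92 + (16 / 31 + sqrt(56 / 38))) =-21397192 / 273448259 + 73036* sqrt(133) / 820344777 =-0.08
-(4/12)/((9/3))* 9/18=-1/18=-0.06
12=12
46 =46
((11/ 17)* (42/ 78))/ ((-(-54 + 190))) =-77/ 30056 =-0.00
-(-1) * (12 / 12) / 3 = 0.33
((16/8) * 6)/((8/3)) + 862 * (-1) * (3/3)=-857.50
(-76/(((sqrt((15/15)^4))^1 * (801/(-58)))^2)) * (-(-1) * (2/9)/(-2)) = 255664/5774409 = 0.04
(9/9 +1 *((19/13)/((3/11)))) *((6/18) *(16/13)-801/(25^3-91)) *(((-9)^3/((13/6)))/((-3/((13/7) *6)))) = 2910148560/1020929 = 2850.49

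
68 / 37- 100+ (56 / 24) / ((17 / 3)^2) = -98.09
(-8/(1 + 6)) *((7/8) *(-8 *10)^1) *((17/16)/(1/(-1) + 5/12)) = -1020/7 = -145.71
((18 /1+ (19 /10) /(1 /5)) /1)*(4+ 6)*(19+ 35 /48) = 5425.52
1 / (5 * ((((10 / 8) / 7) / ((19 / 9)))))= 532 / 225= 2.36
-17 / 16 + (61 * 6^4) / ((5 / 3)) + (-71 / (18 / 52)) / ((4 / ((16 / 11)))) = 375074977 / 7920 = 47357.95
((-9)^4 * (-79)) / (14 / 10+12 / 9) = -7774785 / 41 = -189628.90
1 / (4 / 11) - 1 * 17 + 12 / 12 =-53 / 4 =-13.25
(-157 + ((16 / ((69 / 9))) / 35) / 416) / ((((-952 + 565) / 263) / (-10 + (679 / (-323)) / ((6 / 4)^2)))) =-597175910131 / 511879095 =-1166.63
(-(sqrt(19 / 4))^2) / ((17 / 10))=-95 / 34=-2.79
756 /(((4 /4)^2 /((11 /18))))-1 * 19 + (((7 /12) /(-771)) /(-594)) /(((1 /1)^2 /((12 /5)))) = 1014412417 /2289870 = 443.00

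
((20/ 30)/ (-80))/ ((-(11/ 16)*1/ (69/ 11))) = 46/ 605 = 0.08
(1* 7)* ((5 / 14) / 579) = 5 / 1158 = 0.00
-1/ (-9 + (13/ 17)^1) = 17/ 140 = 0.12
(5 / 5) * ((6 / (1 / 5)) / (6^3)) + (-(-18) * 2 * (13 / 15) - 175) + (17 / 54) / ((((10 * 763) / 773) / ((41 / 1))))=-5865247 / 41202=-142.35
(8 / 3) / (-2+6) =2 / 3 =0.67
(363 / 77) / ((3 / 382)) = 4202 / 7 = 600.29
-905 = -905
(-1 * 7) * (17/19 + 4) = -651/19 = -34.26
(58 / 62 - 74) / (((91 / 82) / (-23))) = 4271790 / 2821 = 1514.28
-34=-34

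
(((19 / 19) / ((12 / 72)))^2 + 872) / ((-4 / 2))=-454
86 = 86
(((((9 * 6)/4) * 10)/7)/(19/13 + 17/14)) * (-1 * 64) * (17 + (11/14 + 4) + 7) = -45264960/3409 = -13278.08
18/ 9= 2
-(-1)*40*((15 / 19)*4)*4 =9600 / 19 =505.26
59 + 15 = 74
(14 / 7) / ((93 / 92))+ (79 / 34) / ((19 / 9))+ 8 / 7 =1775533 / 420546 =4.22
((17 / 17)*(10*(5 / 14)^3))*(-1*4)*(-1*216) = 135000 / 343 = 393.59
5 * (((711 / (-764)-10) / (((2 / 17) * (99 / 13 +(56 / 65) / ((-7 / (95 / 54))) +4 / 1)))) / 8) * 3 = -747456255 / 48908224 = -15.28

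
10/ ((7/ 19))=190/ 7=27.14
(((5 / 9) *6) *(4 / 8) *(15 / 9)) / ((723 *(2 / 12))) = 50 / 2169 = 0.02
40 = 40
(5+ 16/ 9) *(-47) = -318.56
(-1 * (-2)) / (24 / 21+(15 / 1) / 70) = 28 / 19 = 1.47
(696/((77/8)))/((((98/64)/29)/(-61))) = -83539.18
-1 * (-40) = 40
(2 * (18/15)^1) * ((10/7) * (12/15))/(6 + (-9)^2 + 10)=96/3395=0.03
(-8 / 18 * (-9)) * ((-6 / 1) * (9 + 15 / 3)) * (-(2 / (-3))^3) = -896 / 9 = -99.56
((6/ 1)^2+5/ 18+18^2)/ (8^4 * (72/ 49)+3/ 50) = 0.06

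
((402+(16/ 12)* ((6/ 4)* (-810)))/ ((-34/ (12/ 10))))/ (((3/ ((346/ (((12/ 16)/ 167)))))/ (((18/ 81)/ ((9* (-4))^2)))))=11729746/ 61965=189.30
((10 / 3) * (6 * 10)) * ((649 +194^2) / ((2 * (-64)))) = -957125 / 16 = -59820.31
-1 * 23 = -23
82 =82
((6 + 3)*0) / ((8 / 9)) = 0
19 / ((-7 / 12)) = -228 / 7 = -32.57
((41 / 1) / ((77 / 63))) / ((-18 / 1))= -41 / 22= -1.86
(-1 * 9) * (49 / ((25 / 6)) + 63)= -672.84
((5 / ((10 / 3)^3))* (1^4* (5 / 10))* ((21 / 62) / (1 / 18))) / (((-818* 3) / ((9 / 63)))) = -243 / 10143200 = -0.00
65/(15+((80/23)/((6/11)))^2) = 61893/53003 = 1.17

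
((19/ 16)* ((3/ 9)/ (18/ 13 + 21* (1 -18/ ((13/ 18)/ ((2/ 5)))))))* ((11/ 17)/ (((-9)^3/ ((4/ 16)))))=13585/ 28917528768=0.00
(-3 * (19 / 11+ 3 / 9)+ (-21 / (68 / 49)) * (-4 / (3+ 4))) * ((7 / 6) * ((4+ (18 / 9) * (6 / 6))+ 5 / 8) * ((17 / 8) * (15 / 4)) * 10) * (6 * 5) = 64136625 / 1408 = 45551.58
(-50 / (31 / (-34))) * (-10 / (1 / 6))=-102000 / 31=-3290.32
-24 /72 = -1 /3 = -0.33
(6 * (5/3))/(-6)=-5/3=-1.67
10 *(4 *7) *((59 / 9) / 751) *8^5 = 541327360 / 6759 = 80089.86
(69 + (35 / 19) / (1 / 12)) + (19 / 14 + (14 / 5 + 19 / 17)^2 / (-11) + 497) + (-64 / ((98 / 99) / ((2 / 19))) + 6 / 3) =86312473407 / 147982450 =583.26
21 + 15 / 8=183 / 8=22.88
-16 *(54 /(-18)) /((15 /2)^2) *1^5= 0.85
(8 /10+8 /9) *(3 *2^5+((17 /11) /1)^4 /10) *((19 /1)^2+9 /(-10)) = 967368099139 /16471125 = 58731.15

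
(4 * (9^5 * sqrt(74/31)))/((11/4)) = 944784 * sqrt(2294)/341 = 132701.20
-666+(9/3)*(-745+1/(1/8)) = -2877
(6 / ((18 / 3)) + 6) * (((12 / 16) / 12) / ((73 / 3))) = 21 / 1168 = 0.02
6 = 6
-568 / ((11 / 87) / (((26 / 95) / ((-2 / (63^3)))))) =153715017.39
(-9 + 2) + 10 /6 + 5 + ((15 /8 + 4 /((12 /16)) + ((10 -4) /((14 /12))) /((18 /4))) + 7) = 841 /56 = 15.02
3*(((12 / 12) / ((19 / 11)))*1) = 33 / 19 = 1.74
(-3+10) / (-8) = -7 / 8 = -0.88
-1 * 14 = -14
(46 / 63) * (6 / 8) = 23 / 42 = 0.55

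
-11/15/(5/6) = -22/25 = -0.88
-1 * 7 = -7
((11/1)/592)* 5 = 55/592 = 0.09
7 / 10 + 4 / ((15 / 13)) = 25 / 6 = 4.17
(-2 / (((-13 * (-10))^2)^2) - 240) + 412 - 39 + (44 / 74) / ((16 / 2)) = 703136118713 / 5283785000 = 133.07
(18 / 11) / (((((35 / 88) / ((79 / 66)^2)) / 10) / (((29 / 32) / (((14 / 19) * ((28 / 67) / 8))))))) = 230398997 / 166012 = 1387.85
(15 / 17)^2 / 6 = 75 / 578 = 0.13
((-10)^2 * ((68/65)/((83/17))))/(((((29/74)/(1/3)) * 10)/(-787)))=-134646256/93873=-1434.34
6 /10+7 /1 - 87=-397 /5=-79.40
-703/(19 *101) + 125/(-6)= -12847/606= -21.20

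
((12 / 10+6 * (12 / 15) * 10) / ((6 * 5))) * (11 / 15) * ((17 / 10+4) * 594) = 2544993 / 625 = 4071.99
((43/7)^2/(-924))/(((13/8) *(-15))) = 3698/2207205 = 0.00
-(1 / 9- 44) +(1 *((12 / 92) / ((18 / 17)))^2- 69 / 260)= 1500516 / 34385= 43.64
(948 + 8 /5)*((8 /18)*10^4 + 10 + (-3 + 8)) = 38112196 /9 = 4234688.44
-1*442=-442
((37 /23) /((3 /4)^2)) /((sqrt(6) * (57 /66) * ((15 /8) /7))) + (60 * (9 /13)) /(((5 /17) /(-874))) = -1604664 /13 + 364672 * sqrt(6) /176985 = -123430.65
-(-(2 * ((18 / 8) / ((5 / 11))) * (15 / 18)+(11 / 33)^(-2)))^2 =-4761 / 16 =-297.56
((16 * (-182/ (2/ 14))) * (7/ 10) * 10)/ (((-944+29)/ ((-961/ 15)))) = -137123168/ 13725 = -9990.76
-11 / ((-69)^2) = -11 / 4761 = -0.00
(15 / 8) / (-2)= -15 / 16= -0.94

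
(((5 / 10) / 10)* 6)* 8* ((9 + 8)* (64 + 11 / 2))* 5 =14178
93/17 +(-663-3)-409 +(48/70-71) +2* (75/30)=-675232/595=-1134.84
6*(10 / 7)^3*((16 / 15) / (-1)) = -6400 / 343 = -18.66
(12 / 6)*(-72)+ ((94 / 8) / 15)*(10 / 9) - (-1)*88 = -55.13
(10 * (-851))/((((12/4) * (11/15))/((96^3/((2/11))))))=-18822758400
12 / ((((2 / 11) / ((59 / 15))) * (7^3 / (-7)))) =-1298 / 245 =-5.30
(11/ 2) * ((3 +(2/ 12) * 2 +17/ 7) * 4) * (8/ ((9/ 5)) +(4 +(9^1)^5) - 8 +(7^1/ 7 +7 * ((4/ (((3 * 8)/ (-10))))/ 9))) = 7485182.49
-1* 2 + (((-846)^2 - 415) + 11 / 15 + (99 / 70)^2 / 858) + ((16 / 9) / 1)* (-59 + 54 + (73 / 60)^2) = 7381399520801 / 10319400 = 715293.48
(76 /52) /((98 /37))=703 /1274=0.55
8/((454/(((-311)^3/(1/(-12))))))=1443851088/227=6360577.48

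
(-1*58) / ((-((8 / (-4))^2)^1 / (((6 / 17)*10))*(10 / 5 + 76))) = 145 / 221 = 0.66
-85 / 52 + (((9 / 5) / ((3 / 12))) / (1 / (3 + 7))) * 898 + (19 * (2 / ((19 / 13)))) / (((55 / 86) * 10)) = 924615561 / 14300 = 64658.43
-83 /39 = -2.13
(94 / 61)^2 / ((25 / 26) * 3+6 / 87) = 6662344 / 8286667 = 0.80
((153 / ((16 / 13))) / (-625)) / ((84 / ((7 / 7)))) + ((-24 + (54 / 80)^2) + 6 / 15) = -101267 / 4375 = -23.15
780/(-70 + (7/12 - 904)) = -0.80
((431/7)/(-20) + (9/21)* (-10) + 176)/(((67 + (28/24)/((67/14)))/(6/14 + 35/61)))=507758763/201996620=2.51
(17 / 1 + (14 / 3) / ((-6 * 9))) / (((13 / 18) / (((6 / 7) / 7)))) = 5480 / 1911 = 2.87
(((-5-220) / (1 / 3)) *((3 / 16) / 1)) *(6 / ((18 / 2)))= -675 / 8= -84.38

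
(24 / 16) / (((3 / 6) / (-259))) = -777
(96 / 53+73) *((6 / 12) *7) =261.84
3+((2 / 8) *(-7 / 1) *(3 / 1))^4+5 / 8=195409 / 256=763.32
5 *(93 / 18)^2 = 4805 / 36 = 133.47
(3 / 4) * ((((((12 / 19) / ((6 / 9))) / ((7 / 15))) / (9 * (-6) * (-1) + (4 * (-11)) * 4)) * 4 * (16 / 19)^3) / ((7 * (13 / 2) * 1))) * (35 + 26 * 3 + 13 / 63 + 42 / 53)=-140319866880 / 1878700628987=-0.07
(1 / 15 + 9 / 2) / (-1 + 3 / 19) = -5.42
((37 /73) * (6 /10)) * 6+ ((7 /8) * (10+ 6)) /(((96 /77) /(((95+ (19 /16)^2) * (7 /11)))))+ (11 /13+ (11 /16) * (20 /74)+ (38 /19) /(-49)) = 24374800715409 /35236597760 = 691.75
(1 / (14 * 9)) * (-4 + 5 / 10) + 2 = 71 / 36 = 1.97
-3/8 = -0.38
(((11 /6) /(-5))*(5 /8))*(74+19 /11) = -833 /48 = -17.35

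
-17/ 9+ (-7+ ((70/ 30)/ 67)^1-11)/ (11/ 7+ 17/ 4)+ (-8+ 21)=788776/ 98289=8.03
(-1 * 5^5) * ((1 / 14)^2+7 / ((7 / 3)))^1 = -1840625 / 196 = -9390.94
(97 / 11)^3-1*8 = 902025 / 1331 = 677.70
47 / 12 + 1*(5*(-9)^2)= 4907 / 12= 408.92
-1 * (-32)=32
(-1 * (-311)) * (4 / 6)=622 / 3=207.33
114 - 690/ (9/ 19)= -4028/ 3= -1342.67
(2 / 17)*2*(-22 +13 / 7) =-564 / 119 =-4.74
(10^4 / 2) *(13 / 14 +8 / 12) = 167500 / 21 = 7976.19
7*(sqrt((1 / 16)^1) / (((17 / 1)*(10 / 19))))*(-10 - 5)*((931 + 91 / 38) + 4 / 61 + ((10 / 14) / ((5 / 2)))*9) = -45564153 / 16592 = -2746.15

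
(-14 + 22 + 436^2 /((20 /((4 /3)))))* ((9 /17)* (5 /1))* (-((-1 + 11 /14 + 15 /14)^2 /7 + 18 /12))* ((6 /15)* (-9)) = 5654551032 /29155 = 193947.90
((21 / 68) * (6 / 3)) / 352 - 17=-203435 / 11968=-17.00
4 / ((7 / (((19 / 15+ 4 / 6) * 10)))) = 232 / 21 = 11.05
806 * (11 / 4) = 4433 / 2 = 2216.50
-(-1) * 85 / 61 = 85 / 61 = 1.39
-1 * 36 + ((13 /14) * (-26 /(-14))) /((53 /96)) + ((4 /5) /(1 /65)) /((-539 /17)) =-34.52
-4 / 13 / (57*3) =-4 / 2223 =-0.00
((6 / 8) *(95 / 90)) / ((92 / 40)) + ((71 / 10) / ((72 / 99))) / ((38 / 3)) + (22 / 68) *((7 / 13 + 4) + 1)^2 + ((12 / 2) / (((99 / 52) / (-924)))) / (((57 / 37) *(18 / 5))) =-2787973117301 / 5423764320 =-514.03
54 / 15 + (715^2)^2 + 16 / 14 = 261351000629.74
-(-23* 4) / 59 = 92 / 59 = 1.56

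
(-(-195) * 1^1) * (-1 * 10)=-1950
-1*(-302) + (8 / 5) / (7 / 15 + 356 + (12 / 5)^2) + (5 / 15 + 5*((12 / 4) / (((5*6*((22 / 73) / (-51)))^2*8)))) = 2284740222503 / 6311437440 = 362.00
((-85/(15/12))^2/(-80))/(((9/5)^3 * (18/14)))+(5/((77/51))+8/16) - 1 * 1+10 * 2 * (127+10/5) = 2601868883/1010394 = 2575.10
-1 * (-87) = 87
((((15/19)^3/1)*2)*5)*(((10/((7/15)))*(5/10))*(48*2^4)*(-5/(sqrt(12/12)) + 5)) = 0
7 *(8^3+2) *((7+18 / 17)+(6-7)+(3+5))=921088 / 17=54181.65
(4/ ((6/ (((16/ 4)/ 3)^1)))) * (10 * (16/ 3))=1280/ 27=47.41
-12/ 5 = -2.40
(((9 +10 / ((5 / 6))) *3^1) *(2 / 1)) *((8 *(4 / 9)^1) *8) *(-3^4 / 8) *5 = -181440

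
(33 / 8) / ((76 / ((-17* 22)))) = -6171 / 304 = -20.30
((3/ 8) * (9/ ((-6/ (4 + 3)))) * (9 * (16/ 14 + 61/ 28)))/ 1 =-7533/ 64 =-117.70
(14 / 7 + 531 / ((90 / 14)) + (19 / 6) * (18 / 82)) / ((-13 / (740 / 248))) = -1293927 / 66092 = -19.58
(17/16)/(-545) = -17/8720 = -0.00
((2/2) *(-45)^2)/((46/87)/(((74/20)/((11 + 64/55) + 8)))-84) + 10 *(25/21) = -787685725/60318888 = -13.06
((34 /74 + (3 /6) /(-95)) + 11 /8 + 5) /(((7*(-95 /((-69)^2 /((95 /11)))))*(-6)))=0.94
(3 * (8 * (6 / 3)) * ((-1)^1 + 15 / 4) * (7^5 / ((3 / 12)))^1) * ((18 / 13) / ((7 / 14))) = 319467456 / 13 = 24574419.69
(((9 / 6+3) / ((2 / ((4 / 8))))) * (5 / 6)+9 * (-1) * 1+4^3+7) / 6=1007 / 96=10.49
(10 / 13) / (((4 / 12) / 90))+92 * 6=9876 / 13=759.69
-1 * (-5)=5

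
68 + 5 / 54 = 3677 / 54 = 68.09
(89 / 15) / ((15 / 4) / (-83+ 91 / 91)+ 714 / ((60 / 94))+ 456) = 0.00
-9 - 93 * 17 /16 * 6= -4815 /8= -601.88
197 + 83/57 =11312/57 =198.46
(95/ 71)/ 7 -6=-2887/ 497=-5.81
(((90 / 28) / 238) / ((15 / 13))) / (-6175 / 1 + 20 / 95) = -247 / 130304524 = -0.00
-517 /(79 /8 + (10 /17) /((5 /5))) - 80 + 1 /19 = -3497465 /27037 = -129.36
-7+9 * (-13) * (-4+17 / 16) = 5387 / 16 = 336.69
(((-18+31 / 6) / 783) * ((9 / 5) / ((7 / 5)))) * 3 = -11 / 174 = -0.06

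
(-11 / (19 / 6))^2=4356 / 361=12.07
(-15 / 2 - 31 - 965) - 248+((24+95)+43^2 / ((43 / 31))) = 401 / 2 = 200.50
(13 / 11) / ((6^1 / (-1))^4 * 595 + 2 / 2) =1 / 652487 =0.00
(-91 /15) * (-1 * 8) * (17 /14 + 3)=3068 /15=204.53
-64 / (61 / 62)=-3968 / 61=-65.05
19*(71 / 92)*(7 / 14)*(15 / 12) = 6745 / 736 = 9.16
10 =10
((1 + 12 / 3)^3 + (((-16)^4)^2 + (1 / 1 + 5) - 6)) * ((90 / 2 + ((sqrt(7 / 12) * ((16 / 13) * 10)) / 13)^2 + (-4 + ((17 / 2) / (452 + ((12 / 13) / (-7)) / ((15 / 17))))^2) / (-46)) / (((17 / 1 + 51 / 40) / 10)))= 1087831839067354514612833578475 / 10148481147730748576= 107191590862.89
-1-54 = -55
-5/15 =-1/3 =-0.33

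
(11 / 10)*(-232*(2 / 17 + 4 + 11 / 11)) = -111012 / 85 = -1306.02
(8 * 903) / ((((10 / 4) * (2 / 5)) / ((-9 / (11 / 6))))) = -390096 / 11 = -35463.27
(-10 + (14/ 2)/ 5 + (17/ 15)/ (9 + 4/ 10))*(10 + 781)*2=-9457196/ 705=-13414.46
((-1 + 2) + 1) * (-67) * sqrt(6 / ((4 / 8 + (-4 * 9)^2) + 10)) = -4 * sqrt(871) / 13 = -9.08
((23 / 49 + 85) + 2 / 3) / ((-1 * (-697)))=12662 / 102459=0.12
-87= -87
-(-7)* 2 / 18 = 7 / 9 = 0.78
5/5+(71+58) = 130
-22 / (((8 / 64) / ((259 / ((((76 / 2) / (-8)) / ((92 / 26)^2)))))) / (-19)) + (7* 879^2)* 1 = 528211327 / 169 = 3125510.81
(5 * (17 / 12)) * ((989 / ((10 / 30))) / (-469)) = -84065 / 1876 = -44.81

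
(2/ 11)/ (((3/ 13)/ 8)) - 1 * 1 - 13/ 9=382/ 99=3.86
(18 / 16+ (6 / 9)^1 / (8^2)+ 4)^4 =59072816401 / 84934656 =695.51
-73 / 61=-1.20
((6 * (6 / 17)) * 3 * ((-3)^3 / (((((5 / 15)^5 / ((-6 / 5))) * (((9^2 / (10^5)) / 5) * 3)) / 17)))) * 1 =1749600000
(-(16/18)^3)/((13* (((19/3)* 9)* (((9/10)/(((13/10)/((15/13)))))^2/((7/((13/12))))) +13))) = -2422784/835421607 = -0.00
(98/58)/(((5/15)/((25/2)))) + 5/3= 11315/174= 65.03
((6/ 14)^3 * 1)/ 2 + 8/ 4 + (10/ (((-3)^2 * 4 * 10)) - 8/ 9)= 14549/ 12348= 1.18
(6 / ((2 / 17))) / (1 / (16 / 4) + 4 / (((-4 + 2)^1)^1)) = -204 / 7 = -29.14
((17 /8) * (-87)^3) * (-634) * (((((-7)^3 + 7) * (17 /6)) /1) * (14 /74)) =-5912088663222 /37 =-159786180087.08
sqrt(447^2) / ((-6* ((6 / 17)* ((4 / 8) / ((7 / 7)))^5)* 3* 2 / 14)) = -141848 / 9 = -15760.89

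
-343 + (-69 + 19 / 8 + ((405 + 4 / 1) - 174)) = -1397 / 8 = -174.62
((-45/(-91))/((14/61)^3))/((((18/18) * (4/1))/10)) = 51070725/499408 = 102.26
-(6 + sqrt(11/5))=-6 - sqrt(55)/5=-7.48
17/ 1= 17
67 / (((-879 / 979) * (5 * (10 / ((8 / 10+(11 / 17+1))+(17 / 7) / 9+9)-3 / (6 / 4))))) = 2057783596 / 158083755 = 13.02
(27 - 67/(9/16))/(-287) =829/2583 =0.32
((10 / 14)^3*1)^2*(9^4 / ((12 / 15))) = 512578125 / 470596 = 1089.21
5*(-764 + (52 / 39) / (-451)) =-3820.01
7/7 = 1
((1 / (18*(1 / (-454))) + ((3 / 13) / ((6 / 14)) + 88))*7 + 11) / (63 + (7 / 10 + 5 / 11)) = 5845730 / 825669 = 7.08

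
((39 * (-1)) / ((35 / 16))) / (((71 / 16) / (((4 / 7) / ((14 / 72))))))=-1437696 / 121765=-11.81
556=556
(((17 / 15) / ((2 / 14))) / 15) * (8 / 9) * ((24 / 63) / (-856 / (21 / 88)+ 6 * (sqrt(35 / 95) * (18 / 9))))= -681266432 / 13644880257825 - 13328 * sqrt(133) / 1516097806425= -0.00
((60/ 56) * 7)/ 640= 3/ 256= 0.01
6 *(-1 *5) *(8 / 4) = -60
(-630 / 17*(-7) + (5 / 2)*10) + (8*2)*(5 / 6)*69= 20475 / 17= 1204.41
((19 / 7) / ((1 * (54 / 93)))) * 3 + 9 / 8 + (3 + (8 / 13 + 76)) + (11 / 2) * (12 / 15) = 1082873 / 10920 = 99.16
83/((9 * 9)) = 83/81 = 1.02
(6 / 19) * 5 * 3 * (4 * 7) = 2520 / 19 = 132.63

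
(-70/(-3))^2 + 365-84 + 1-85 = 6673/9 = 741.44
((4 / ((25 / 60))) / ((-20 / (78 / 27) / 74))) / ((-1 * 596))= 1924 / 11175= 0.17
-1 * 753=-753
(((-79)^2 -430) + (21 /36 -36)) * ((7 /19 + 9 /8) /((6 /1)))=15732689 /10944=1437.56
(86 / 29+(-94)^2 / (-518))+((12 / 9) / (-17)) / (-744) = -1004066617 / 71249346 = -14.09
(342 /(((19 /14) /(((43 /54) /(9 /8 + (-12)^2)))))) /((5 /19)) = 2128 /405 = 5.25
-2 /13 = -0.15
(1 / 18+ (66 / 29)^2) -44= -586823 / 15138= -38.76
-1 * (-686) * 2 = 1372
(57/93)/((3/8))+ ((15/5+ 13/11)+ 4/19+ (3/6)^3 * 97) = 2822525/155496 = 18.15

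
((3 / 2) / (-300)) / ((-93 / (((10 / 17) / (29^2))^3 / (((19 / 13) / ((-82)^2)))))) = 437060 / 5163822446720991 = 0.00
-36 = -36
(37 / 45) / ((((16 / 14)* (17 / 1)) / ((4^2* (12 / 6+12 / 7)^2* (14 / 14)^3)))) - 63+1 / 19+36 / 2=-3622714 / 101745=-35.61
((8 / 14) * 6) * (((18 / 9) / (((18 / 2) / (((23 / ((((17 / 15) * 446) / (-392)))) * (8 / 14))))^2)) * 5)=1895936000 / 43115043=43.97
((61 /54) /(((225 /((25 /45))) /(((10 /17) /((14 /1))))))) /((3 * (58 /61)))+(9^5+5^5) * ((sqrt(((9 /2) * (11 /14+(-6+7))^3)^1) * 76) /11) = 3721 /90568044+63284250 * sqrt(7) /77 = 2174472.56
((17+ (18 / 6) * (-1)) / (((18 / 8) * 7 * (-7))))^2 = 64 / 3969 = 0.02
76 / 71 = 1.07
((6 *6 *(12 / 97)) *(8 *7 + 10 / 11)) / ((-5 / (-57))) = 15414624 / 5335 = 2889.34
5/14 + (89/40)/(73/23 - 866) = 281453/793800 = 0.35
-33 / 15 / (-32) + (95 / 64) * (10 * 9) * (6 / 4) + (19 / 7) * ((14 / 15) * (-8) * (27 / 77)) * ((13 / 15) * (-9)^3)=577850131 / 123200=4690.34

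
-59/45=-1.31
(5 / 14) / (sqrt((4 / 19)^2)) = 95 / 56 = 1.70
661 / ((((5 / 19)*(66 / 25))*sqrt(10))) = 12559*sqrt(10) / 132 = 300.87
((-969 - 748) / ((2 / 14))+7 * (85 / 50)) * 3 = -36021.30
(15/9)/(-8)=-5/24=-0.21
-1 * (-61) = 61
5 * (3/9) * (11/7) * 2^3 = 440/21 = 20.95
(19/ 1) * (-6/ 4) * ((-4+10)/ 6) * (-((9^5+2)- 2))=1682896.50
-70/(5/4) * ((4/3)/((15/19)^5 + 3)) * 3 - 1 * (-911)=863040377/1023459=843.26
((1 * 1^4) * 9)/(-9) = -1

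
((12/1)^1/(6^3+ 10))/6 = 0.01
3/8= 0.38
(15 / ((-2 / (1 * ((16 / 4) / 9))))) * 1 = -10 / 3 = -3.33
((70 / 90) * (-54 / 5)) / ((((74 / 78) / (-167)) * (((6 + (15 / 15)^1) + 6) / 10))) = 42084 / 37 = 1137.41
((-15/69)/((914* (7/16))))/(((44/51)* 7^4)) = -510/1943242147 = -0.00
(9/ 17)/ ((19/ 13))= 117/ 323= 0.36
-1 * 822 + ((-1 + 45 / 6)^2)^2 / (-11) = -173233 / 176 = -984.28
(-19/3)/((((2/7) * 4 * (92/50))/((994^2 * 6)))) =-821304925/46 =-17854454.89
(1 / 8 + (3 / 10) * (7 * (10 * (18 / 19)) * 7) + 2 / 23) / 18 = 162535 / 20976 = 7.75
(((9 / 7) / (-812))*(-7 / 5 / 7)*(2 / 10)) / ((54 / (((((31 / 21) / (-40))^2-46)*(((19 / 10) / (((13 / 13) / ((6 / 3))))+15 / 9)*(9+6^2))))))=-1330722199 / 100265760000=-0.01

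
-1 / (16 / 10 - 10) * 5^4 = 3125 / 42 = 74.40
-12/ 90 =-2/ 15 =-0.13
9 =9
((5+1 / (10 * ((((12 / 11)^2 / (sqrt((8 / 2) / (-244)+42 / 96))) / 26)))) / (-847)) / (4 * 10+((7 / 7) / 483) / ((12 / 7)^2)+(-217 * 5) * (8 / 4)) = 897 * sqrt(25071) / 180737767420+49680 / 17925631031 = 0.00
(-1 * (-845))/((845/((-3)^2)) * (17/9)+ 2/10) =342225/71906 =4.76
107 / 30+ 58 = 61.57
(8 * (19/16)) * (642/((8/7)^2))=298851/64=4669.55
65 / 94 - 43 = -3977 / 94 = -42.31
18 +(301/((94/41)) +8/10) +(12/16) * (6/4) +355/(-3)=185437/5640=32.88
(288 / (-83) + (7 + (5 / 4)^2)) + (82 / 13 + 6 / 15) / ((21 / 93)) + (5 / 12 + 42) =139968779 / 1812720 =77.21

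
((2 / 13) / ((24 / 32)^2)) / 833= 32 / 97461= 0.00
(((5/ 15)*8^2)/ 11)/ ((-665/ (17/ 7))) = -1088/ 153615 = -0.01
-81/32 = -2.53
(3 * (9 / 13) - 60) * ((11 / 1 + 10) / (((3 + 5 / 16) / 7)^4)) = -2488206163968 / 102576253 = -24257.14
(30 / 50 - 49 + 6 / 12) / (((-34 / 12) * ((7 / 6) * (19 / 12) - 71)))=-103464 / 423215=-0.24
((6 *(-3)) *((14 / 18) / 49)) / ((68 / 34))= -0.14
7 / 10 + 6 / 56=113 / 140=0.81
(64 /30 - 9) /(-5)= 103 /75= 1.37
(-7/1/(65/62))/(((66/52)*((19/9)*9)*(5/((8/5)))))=-6944/78375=-0.09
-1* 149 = -149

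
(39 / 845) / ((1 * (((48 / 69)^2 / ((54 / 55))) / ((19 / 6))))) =271377 / 915200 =0.30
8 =8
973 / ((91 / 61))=8479 / 13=652.23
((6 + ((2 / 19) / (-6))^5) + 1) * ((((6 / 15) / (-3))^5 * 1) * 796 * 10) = -214568201011712 / 91381981156875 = -2.35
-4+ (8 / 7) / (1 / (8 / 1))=36 / 7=5.14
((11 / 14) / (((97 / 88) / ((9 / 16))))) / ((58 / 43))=46827 / 157528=0.30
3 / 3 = 1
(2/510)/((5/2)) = 2/1275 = 0.00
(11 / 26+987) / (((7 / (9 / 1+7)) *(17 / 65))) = 1026920 / 119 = 8629.58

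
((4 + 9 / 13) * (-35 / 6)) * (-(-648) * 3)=-691740 / 13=-53210.77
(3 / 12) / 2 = 0.12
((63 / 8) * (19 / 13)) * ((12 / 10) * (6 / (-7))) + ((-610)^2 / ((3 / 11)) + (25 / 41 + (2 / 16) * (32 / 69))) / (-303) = -503092585363 / 111434310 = -4514.70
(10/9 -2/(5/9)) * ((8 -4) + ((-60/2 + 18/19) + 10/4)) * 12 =673.57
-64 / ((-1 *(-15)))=-64 / 15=-4.27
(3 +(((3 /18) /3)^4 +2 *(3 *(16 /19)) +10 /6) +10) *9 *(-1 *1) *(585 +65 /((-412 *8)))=-75833956503565 /730446336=-103818.66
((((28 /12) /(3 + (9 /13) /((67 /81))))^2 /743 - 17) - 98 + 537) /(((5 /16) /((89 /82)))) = 1122036992597978 /765540338247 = 1465.68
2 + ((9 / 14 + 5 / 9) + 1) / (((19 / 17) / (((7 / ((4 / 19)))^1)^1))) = 4853 / 72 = 67.40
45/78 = 15/26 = 0.58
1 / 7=0.14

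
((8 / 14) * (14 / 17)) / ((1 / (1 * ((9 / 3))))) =24 / 17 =1.41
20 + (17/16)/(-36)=11503/576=19.97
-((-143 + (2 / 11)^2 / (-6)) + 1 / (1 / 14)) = 129.01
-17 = -17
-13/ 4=-3.25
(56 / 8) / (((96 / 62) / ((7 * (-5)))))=-7595 / 48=-158.23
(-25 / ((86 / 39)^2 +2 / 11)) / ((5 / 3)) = -250965 / 84398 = -2.97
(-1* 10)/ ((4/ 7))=-35/ 2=-17.50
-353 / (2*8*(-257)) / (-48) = -353 / 197376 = -0.00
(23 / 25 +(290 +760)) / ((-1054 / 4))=-52546 / 13175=-3.99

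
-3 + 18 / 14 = -1.71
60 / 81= 20 / 27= 0.74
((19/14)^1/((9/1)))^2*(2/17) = 361/134946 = 0.00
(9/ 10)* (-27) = -243/ 10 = -24.30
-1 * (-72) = 72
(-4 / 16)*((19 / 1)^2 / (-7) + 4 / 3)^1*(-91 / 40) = -2743 / 96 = -28.57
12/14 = 6/7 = 0.86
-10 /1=-10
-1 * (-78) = 78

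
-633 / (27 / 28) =-5908 / 9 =-656.44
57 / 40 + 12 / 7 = 879 / 280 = 3.14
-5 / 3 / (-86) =0.02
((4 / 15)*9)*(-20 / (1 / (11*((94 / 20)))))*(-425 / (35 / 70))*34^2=2438420160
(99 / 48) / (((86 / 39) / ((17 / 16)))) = 21879 / 22016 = 0.99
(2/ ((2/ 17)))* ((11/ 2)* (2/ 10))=187/ 10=18.70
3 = 3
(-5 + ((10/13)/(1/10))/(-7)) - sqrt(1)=-646/91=-7.10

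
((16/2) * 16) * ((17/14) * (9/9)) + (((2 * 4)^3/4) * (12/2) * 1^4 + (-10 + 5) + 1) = 6436/7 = 919.43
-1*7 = -7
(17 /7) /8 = 17 /56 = 0.30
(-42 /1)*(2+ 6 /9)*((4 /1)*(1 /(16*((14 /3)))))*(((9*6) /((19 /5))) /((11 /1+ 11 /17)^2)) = -1445 /2299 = -0.63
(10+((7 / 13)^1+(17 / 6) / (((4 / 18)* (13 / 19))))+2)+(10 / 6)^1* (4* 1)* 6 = 3701 / 52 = 71.17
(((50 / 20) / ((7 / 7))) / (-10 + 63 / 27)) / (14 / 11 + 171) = -33 / 17434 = -0.00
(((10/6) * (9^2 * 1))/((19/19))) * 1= 135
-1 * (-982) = 982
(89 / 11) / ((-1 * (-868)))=89 / 9548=0.01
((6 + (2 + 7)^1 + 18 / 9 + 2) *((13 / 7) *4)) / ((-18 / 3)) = -494 / 21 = -23.52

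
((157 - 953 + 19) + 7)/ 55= -14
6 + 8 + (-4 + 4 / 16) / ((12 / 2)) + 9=179 / 8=22.38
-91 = -91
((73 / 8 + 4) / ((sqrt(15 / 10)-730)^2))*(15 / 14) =225 / (4*(1460-sqrt(6))^2) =0.00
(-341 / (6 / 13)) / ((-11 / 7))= 2821 / 6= 470.17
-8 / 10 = -4 / 5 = -0.80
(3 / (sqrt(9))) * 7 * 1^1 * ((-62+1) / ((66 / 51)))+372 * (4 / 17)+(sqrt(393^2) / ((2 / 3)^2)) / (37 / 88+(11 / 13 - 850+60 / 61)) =-316875348365 / 1301506162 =-243.47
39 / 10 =3.90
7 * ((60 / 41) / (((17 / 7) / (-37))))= -108780 / 697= -156.07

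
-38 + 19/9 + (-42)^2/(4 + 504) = -37052/1143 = -32.42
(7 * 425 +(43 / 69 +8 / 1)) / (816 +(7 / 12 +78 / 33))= 1294040 / 355189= 3.64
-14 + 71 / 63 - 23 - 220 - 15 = -17065 / 63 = -270.87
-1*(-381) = 381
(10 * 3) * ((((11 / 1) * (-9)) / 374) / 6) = -45 / 34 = -1.32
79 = 79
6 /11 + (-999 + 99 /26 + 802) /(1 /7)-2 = -387187 /286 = -1353.80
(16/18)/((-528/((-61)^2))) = -3721/594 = -6.26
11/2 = 5.50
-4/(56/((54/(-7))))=27/49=0.55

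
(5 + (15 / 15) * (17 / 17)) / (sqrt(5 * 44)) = 3 * sqrt(55) / 55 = 0.40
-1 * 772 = -772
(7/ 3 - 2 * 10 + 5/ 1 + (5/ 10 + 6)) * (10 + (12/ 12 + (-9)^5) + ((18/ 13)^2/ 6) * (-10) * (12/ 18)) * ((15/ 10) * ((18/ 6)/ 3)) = 184588967/ 338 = 546121.20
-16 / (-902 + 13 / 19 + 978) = -0.21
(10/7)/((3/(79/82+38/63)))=40465/54243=0.75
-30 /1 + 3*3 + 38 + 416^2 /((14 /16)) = 1384567 /7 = 197795.29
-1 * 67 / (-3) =67 / 3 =22.33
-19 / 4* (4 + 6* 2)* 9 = -684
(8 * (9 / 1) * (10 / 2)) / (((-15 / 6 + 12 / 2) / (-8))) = -5760 / 7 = -822.86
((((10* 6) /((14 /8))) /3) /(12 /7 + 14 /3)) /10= 12 /67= 0.18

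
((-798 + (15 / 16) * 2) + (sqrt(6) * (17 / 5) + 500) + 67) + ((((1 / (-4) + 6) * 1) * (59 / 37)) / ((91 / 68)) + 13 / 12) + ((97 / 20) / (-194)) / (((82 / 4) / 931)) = -3682964737 / 16565640 + 17 * sqrt(6) / 5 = -214.00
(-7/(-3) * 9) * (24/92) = 126/23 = 5.48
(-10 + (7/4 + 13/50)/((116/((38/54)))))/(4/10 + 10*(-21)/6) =1042727/3612240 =0.29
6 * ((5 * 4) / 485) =24 / 97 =0.25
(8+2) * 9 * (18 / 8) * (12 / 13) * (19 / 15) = 3078 / 13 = 236.77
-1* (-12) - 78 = -66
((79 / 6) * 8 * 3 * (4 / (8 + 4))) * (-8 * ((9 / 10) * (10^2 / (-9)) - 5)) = 12640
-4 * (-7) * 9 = 252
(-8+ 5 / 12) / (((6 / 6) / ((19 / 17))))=-8.48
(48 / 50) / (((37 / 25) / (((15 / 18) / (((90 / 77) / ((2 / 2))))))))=154 / 333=0.46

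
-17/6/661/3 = -17/11898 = -0.00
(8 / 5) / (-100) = -2 / 125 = -0.02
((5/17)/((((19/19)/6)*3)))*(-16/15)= -32/51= -0.63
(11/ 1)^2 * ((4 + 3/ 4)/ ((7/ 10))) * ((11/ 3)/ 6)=126445/ 252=501.77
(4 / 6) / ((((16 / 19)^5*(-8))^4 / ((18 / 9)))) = 37589973457545958193355601 / 3713820117856140824697372672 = 0.01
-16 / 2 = -8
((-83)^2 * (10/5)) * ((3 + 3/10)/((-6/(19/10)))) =-14398.01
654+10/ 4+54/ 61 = 80201/ 122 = 657.39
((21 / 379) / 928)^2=441 / 123701330944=0.00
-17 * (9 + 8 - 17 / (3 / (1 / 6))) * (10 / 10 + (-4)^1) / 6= 4913 / 36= 136.47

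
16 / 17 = 0.94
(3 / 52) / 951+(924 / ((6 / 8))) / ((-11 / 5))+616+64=1978081 / 16484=120.00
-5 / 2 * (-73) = 365 / 2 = 182.50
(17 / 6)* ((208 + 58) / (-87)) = -2261 / 261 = -8.66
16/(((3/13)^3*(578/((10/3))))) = 7.51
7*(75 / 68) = 7.72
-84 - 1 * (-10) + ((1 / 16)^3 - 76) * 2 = -462847 / 2048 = -226.00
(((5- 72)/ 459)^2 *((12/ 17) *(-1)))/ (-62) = 8978/ 37009629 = 0.00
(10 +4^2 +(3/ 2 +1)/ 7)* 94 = 17343/ 7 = 2477.57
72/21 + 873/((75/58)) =678.55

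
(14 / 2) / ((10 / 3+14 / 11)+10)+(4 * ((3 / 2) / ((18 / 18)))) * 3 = 8907 / 482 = 18.48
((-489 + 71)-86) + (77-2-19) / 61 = -30688 / 61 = -503.08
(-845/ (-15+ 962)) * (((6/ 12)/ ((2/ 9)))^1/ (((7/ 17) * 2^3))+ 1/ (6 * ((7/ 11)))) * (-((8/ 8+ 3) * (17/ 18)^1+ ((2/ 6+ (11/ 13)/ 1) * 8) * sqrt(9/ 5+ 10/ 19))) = 9121775/ 2863728+ 189865 * sqrt(20995)/ 2267118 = 15.32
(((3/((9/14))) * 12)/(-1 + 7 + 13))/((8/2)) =14/19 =0.74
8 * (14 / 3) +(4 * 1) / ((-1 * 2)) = 106 / 3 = 35.33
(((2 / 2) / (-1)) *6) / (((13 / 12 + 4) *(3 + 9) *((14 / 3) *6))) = -3 / 854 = -0.00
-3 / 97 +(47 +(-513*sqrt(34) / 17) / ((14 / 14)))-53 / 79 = 354783 / 7663-513*sqrt(34) / 17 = -129.66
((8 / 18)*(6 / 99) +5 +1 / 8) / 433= 12241 / 1028808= 0.01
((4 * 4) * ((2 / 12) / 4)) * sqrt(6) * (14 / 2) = 14 * sqrt(6) / 3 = 11.43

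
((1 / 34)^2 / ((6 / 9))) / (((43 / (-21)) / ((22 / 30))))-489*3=-1467.00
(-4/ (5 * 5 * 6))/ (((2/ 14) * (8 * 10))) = -7/ 3000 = -0.00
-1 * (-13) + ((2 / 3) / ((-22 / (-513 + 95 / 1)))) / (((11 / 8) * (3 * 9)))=11887 / 891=13.34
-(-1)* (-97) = -97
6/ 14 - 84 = -585/ 7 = -83.57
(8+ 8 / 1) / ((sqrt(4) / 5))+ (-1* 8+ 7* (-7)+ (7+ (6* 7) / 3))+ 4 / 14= 30 / 7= 4.29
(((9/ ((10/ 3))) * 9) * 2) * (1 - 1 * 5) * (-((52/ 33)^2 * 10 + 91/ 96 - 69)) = -40667373/ 4840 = -8402.35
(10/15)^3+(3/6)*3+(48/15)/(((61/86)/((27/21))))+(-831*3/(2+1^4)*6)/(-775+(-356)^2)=36581904217/4840681230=7.56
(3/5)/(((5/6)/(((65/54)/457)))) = 13/6855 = 0.00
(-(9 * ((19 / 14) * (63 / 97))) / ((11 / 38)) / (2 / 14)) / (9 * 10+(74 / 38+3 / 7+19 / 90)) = -2450103390 / 1182520889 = -2.07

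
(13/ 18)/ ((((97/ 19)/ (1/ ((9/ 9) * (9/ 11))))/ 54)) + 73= 23960/ 291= 82.34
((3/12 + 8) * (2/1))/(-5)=-33/10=-3.30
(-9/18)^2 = 1/4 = 0.25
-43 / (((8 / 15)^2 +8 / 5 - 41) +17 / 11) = 106425 / 92986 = 1.14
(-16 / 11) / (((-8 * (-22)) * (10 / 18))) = -9 / 605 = -0.01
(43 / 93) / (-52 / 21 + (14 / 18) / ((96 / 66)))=-14448 / 60667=-0.24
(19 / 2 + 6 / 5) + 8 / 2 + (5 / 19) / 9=14.73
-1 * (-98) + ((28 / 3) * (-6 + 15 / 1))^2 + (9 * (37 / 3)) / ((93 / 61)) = 224031 / 31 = 7226.81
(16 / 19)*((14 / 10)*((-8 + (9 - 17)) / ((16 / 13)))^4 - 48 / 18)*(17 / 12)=40782388 / 855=47698.70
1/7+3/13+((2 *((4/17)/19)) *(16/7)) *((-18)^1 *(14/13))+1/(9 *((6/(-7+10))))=-353539/529074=-0.67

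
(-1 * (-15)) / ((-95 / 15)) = -45 / 19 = -2.37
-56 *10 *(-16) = 8960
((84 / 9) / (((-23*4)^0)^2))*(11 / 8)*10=385 / 3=128.33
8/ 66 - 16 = -524/ 33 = -15.88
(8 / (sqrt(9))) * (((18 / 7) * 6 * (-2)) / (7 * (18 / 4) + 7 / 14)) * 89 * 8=-12816 / 7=-1830.86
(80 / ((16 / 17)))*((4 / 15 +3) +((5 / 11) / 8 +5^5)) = 70199579 / 264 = 265907.50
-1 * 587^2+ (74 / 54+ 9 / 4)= -37213061 / 108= -344565.38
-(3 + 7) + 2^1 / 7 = -9.71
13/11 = 1.18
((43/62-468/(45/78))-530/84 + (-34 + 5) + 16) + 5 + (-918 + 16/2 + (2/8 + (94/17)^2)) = -6411745441/3762780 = -1703.99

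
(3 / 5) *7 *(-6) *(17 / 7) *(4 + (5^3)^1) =-39474 / 5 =-7894.80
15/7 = 2.14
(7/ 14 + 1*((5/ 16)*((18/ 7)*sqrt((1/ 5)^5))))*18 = 81*sqrt(5)/ 700 + 9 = 9.26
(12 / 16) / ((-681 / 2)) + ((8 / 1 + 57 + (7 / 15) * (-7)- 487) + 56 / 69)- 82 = -79326403 / 156630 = -506.46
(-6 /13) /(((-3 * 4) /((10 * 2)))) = 0.77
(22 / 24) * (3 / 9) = 11 / 36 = 0.31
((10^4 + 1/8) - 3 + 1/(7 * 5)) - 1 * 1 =2798923/280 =9996.15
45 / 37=1.22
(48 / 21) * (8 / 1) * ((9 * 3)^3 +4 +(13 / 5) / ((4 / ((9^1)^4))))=15329056 / 35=437973.03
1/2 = 0.50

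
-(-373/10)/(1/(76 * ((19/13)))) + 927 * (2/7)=2005652/455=4408.03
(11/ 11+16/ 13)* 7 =203/ 13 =15.62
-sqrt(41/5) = -sqrt(205)/5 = -2.86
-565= -565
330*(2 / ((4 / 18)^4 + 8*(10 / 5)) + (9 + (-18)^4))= 909364354965 / 26248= 34645091.24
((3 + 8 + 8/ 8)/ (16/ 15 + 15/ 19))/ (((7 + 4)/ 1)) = 3420/ 5819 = 0.59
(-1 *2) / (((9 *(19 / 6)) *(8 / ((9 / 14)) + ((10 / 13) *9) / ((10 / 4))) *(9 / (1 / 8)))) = -13 / 202920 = -0.00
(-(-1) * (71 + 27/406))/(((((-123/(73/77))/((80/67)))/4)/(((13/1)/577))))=-398276320/6756935997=-0.06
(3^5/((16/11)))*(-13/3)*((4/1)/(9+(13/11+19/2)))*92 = -5860998/433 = -13535.79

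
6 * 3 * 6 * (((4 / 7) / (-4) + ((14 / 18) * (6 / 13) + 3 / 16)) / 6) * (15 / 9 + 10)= 8815 / 104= 84.76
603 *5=3015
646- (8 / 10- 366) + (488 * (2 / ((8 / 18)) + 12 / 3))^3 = 356850454016 / 5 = 71370090803.20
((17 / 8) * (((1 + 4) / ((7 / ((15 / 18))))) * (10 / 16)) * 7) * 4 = 2125 / 96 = 22.14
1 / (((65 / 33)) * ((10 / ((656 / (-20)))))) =-2706 / 1625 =-1.67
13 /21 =0.62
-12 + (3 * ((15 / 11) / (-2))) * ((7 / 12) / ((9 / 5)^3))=-260983 / 21384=-12.20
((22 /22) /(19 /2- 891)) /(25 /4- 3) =-8 /22919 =-0.00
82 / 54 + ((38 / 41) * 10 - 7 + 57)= 67291 / 1107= 60.79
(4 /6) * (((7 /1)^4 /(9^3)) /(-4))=-2401 /4374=-0.55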